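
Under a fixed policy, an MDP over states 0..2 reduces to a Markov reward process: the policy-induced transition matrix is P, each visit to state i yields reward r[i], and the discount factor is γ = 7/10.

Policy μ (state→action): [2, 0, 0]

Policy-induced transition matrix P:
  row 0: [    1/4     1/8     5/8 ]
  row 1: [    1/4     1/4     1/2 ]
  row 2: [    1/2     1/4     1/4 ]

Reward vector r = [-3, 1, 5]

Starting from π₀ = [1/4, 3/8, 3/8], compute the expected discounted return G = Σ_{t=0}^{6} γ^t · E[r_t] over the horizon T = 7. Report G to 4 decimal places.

G = 4.2355

t=0: π = [0.2500, 0.3750, 0.3750], E[r] = 1.5000, γ^t·E[r] = 1.500000, running G = 1.500000
t=1: π = [0.3438, 0.2188, 0.4375], E[r] = 1.3750, γ^t·E[r] = 0.962500, running G = 2.462500
t=2: π = [0.3594, 0.2070, 0.4336], E[r] = 1.2969, γ^t·E[r] = 0.635469, running G = 3.097969
t=3: π = [0.3584, 0.2051, 0.4365], E[r] = 1.3125, γ^t·E[r] = 0.450188, running G = 3.548156
t=4: π = [0.3591, 0.2052, 0.4357], E[r] = 1.3062, γ^t·E[r] = 0.313607, running G = 3.861763
t=5: π = [0.3589, 0.2051, 0.4360], E[r] = 1.3082, γ^t·E[r] = 0.219874, running G = 4.081637
t=6: π = [0.3590, 0.2051, 0.4359], E[r] = 1.3075, γ^t·E[r] = 0.153827, running G = 4.235465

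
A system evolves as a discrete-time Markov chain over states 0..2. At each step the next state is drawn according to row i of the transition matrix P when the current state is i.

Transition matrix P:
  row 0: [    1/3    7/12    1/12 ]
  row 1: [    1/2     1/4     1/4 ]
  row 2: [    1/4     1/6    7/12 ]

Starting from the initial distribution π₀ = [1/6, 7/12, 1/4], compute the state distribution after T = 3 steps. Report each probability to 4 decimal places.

π = [0.3699, 0.3448, 0.2853]

t=0: π = [0.1667, 0.5833, 0.2500]
t=1: π = [0.4097, 0.2847, 0.3056]
t=2: π = [0.3553, 0.3611, 0.2836]
t=3: π = [0.3699, 0.3448, 0.2853]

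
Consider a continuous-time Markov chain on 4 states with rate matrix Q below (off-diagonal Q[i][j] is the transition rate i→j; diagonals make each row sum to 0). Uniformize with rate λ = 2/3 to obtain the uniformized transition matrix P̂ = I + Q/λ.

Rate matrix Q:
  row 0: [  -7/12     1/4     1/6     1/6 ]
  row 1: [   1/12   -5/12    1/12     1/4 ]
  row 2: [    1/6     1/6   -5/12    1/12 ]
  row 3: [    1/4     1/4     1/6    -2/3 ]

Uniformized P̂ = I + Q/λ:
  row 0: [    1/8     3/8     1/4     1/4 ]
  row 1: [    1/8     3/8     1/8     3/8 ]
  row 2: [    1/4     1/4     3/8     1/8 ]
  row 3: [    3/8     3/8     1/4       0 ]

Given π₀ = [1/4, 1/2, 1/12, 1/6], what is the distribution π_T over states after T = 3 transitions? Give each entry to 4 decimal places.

π = [0.2051, 0.3464, 0.2349, 0.2137]

t=0: π = [0.2500, 0.5000, 0.0833, 0.1667]
t=1: π = [0.1771, 0.3646, 0.1979, 0.2604]
t=2: π = [0.2148, 0.3503, 0.2292, 0.2057]
t=3: π = [0.2051, 0.3464, 0.2349, 0.2137]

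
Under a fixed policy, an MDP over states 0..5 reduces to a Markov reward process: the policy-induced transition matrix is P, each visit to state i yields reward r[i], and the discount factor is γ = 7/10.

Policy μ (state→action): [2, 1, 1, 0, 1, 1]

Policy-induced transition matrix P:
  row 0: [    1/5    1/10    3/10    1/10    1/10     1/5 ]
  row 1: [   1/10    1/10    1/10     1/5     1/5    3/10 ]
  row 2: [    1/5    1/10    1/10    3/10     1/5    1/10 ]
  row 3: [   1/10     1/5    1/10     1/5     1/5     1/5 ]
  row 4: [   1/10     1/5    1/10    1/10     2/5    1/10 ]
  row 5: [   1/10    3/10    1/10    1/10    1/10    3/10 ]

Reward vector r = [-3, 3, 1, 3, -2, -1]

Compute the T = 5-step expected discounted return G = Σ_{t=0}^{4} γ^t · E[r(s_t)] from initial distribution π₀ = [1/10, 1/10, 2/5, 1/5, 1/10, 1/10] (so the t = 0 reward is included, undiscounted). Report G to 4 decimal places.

G = 0.9729

t=0: π = [0.1000, 0.1000, 0.4000, 0.2000, 0.1000, 0.1000], E[r] = 0.7000, γ^t·E[r] = 0.700000, running G = 0.700000
t=1: π = [0.1500, 0.1500, 0.1200, 0.2100, 0.2000, 0.1700], E[r] = 0.1800, γ^t·E[r] = 0.126000, running G = 0.826000
t=2: π = [0.1270, 0.1750, 0.1300, 0.1600, 0.2080, 0.2000], E[r] = 0.1380, γ^t·E[r] = 0.067620, running G = 0.893620
t=3: π = [0.1257, 0.1768, 0.1254, 0.1595, 0.2089, 0.2037], E[r] = 0.1357, γ^t·E[r] = 0.046545, running G = 0.940165
t=4: π = [0.1251, 0.1776, 0.1251, 0.1587, 0.2088, 0.2046], E[r] = 0.1364, γ^t·E[r] = 0.032745, running G = 0.972910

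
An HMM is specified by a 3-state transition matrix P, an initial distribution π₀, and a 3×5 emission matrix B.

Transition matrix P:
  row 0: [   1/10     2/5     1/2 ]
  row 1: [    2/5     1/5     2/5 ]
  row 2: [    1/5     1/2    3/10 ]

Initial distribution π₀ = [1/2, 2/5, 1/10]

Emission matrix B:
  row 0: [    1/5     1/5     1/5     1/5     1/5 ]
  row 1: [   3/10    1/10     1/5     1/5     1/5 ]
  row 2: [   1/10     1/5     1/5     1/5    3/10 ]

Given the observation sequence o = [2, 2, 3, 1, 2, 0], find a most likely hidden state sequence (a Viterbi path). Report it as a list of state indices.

path = [0, 2, 1, 0, 2, 1]

t=0: δ = [1.000e-01, 8.000e-02, 2.000e-02]  (obs o_0=2)
t=1: δ = [6.400e-03, 8.000e-03, 1.000e-02]  ψ = [1, 0, 0]  (obs o_1=2)
t=2: δ = [6.400e-04, 1.000e-03, 6.400e-04]  ψ = [1, 2, 0]  (obs o_2=3)
t=3: δ = [8.000e-05, 3.200e-05, 8.000e-05]  ψ = [1, 2, 1]  (obs o_3=1)
t=4: δ = [3.200e-06, 8.000e-06, 8.000e-06]  ψ = [2, 2, 0]  (obs o_4=2)
t=5: δ = [6.400e-07, 1.200e-06, 3.200e-07]  ψ = [1, 2, 1]  (obs o_5=0)
backtrack: best end state = 1; path = [0, 2, 1, 0, 2, 1]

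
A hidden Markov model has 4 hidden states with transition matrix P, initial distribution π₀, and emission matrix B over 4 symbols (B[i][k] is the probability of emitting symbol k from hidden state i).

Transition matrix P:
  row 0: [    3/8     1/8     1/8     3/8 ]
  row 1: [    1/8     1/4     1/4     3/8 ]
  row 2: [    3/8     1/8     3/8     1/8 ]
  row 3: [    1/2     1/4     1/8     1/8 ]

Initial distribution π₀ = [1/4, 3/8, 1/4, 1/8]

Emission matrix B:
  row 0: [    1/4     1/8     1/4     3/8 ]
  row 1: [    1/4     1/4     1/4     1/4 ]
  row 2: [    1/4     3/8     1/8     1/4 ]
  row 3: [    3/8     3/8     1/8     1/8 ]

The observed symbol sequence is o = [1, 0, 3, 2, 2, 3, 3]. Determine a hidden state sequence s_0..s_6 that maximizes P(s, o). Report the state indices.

t=0: δ = [3.125e-02, 9.375e-02, 9.375e-02, 4.688e-02]  (obs o_0=1)
t=1: δ = [8.789e-03, 5.859e-03, 8.789e-03, 1.318e-02]  ψ = [2, 1, 2, 1]  (obs o_1=0)
t=2: δ = [2.472e-03, 8.240e-04, 8.240e-04, 4.120e-04]  ψ = [3, 3, 2, 0]  (obs o_2=3)
t=3: δ = [2.317e-04, 7.725e-05, 3.862e-05, 1.159e-04]  ψ = [0, 0, 0, 0]  (obs o_3=2)
t=4: δ = [2.173e-05, 7.242e-06, 3.621e-06, 1.086e-05]  ψ = [0, 0, 0, 0]  (obs o_4=2)
t=5: δ = [3.055e-06, 6.789e-07, 6.789e-07, 1.018e-06]  ψ = [0, 0, 0, 0]  (obs o_5=3)
t=6: δ = [4.296e-07, 9.548e-08, 9.548e-08, 1.432e-07]  ψ = [0, 0, 0, 0]  (obs o_6=3)
backtrack: best end state = 0; path = [1, 3, 0, 0, 0, 0, 0]

path = [1, 3, 0, 0, 0, 0, 0]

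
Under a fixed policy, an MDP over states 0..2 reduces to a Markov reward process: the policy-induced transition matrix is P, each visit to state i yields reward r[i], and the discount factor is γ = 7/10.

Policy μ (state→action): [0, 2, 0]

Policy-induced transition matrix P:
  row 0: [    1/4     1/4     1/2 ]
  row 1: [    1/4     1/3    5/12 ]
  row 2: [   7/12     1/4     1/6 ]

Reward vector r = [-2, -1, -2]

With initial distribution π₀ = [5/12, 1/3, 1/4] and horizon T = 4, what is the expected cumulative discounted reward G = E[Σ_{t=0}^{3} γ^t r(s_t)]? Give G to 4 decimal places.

t=0: π = [0.4167, 0.3333, 0.2500], E[r] = -1.6667, γ^t·E[r] = -1.666667, running G = -1.666667
t=1: π = [0.3333, 0.2778, 0.3889], E[r] = -1.7222, γ^t·E[r] = -1.205556, running G = -2.872222
t=2: π = [0.3796, 0.2731, 0.3472], E[r] = -1.7269, γ^t·E[r] = -0.846157, running G = -3.718380
t=3: π = [0.3657, 0.2728, 0.3615], E[r] = -1.7272, γ^t·E[r] = -0.592443, running G = -4.310822

G = -4.3108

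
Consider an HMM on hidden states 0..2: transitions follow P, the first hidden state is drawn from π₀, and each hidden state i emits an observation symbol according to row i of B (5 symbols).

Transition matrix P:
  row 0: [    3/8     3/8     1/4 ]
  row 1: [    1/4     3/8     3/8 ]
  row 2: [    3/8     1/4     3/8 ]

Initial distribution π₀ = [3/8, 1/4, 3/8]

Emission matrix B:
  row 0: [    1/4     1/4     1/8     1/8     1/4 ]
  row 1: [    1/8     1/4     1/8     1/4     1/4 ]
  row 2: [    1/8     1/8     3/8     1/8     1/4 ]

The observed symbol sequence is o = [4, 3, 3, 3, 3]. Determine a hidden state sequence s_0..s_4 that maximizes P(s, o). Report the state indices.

t=0: δ = [9.375e-02, 6.250e-02, 9.375e-02]  (obs o_0=4)
t=1: δ = [4.395e-03, 8.789e-03, 4.395e-03]  ψ = [0, 0, 2]  (obs o_1=3)
t=2: δ = [2.747e-04, 8.240e-04, 4.120e-04]  ψ = [1, 1, 1]  (obs o_2=3)
t=3: δ = [2.575e-05, 7.725e-05, 3.862e-05]  ψ = [1, 1, 1]  (obs o_3=3)
t=4: δ = [2.414e-06, 7.242e-06, 3.621e-06]  ψ = [1, 1, 1]  (obs o_4=3)
backtrack: best end state = 1; path = [0, 1, 1, 1, 1]

path = [0, 1, 1, 1, 1]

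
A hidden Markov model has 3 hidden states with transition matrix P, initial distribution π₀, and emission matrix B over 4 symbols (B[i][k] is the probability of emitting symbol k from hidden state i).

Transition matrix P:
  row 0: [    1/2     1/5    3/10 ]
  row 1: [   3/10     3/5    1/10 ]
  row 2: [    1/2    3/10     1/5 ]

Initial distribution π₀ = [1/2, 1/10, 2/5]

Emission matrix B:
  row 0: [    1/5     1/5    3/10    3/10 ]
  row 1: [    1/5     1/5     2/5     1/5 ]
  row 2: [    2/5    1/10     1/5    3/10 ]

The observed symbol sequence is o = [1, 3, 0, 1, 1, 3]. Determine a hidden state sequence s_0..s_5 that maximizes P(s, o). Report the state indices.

t=0: δ = [1.000e-01, 2.000e-02, 4.000e-02]  (obs o_0=1)
t=1: δ = [1.500e-02, 4.000e-03, 9.000e-03]  ψ = [0, 0, 0]  (obs o_1=3)
t=2: δ = [1.500e-03, 6.000e-04, 1.800e-03]  ψ = [0, 0, 0]  (obs o_2=0)
t=3: δ = [1.800e-04, 1.080e-04, 4.500e-05]  ψ = [2, 2, 0]  (obs o_3=1)
t=4: δ = [1.800e-05, 1.296e-05, 5.400e-06]  ψ = [0, 1, 0]  (obs o_4=1)
t=5: δ = [2.700e-06, 1.555e-06, 1.620e-06]  ψ = [0, 1, 0]  (obs o_5=3)
backtrack: best end state = 0; path = [0, 0, 2, 0, 0, 0]

path = [0, 0, 2, 0, 0, 0]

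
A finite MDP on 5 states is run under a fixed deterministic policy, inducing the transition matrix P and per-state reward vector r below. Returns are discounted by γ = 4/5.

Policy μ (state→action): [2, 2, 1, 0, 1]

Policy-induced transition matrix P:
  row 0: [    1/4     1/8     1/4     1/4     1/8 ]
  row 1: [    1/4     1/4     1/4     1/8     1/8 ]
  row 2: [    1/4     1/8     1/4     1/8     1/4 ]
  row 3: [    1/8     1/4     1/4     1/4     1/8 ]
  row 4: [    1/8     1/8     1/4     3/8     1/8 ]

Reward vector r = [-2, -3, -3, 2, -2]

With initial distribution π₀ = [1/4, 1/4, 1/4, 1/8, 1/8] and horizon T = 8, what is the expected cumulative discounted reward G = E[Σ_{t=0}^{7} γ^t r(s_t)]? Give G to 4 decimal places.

G = -6.9626

t=0: π = [0.2500, 0.2500, 0.2500, 0.1250, 0.1250], E[r] = -2.0000, γ^t·E[r] = -2.000000, running G = -2.000000
t=1: π = [0.2188, 0.1719, 0.2500, 0.2031, 0.1563], E[r] = -1.6094, γ^t·E[r] = -1.287500, running G = -3.287500
t=2: π = [0.2051, 0.1719, 0.2500, 0.2168, 0.1563], E[r] = -1.5547, γ^t·E[r] = -0.995000, running G = -4.282500
t=3: π = [0.2034, 0.1736, 0.2500, 0.2168, 0.1563], E[r] = -1.5564, γ^t·E[r] = -0.796875, running G = -5.079375
t=4: π = [0.2034, 0.1738, 0.2500, 0.2166, 0.1563], E[r] = -1.5575, γ^t·E[r] = -0.637938, running G = -5.717313
t=5: π = [0.2034, 0.1738, 0.2500, 0.2166, 0.1563], E[r] = -1.5576, γ^t·E[r] = -0.510385, running G = -6.227698
t=6: π = [0.2034, 0.1738, 0.2500, 0.2166, 0.1563], E[r] = -1.5576, γ^t·E[r] = -0.408307, running G = -6.636005
t=7: π = [0.2034, 0.1738, 0.2500, 0.2166, 0.1563], E[r] = -1.5576, γ^t·E[r] = -0.326645, running G = -6.962650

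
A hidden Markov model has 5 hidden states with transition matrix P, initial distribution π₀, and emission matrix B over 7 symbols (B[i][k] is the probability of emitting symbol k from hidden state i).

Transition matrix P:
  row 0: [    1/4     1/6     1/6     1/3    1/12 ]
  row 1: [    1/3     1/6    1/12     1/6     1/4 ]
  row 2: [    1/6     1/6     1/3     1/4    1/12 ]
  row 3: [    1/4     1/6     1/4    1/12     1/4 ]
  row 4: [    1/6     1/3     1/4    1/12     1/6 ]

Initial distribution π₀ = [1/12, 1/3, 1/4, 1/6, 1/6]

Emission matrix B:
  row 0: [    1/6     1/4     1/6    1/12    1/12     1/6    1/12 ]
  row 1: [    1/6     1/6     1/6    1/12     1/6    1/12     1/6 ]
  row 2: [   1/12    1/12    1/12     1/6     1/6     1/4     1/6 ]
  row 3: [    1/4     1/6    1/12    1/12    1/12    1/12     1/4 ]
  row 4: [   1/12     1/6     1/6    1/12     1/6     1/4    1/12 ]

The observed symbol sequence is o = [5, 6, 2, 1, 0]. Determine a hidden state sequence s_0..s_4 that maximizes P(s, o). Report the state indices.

path = [2, 3, 0, 0, 3]

t=0: δ = [1.389e-02, 2.778e-02, 6.250e-02, 1.389e-02, 4.167e-02]  (obs o_0=5)
t=1: δ = [8.681e-04, 2.315e-03, 3.472e-03, 3.906e-03, 5.787e-04]  ψ = [2, 4, 2, 2, 1]  (obs o_1=6)
t=2: δ = [1.628e-04, 1.085e-04, 9.645e-05, 7.234e-05, 1.628e-04]  ψ = [3, 3, 2, 2, 3]  (obs o_2=2)
t=3: δ = [1.017e-05, 9.042e-06, 3.391e-06, 9.042e-06, 4.521e-06]  ψ = [0, 4, 4, 0, 1]  (obs o_3=1)
t=4: δ = [5.023e-07, 2.826e-07, 1.884e-07, 8.477e-07, 1.884e-07]  ψ = [1, 0, 3, 0, 1]  (obs o_4=0)
backtrack: best end state = 3; path = [2, 3, 0, 0, 3]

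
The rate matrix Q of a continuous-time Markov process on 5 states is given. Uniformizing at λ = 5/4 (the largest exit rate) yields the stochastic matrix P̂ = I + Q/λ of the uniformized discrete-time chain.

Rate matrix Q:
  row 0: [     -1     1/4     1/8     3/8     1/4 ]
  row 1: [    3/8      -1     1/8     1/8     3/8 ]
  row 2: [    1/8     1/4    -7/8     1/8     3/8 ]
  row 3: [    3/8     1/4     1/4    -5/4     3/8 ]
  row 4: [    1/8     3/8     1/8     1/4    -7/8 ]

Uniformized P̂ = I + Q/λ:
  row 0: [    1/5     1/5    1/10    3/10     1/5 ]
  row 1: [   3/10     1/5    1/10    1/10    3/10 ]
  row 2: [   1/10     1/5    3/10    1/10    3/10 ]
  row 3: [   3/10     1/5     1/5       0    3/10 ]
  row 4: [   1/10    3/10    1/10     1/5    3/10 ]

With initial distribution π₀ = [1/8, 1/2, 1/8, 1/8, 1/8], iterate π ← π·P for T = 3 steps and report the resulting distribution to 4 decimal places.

t=0: π = [0.1250, 0.5000, 0.1250, 0.1250, 0.1250]
t=1: π = [0.2375, 0.2125, 0.1375, 0.1250, 0.2875]
t=2: π = [0.1913, 0.2288, 0.1400, 0.1638, 0.2763]
t=3: π = [0.1976, 0.2276, 0.1444, 0.1495, 0.2809]

π = [0.1976, 0.2276, 0.1444, 0.1495, 0.2809]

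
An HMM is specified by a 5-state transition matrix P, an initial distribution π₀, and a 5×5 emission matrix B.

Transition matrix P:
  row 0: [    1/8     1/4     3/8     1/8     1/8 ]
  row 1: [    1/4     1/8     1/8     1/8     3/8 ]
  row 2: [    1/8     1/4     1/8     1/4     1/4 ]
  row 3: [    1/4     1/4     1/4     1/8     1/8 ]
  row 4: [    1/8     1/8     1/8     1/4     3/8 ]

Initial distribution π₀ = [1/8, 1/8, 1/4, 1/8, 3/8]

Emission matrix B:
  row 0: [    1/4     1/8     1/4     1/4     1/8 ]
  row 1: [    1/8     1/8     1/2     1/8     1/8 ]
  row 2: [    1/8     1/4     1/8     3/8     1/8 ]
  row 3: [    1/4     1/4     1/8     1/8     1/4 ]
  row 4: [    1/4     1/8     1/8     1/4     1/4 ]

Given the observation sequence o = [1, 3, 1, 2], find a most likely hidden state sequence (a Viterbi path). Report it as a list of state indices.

path = [4, 4, 3, 1]

t=0: δ = [1.562e-02, 1.562e-02, 6.250e-02, 3.125e-02, 4.688e-02]  (obs o_0=1)
t=1: δ = [1.953e-03, 1.953e-03, 2.930e-03, 1.953e-03, 4.395e-03]  ψ = [2, 2, 2, 2, 4]  (obs o_1=3)
t=2: δ = [6.866e-05, 9.155e-05, 1.831e-04, 2.747e-04, 2.060e-04]  ψ = [4, 2, 0, 4, 4]  (obs o_2=1)
t=3: δ = [1.717e-05, 3.433e-05, 8.583e-06, 6.437e-06, 9.656e-06]  ψ = [3, 3, 3, 4, 4]  (obs o_3=2)
backtrack: best end state = 1; path = [4, 4, 3, 1]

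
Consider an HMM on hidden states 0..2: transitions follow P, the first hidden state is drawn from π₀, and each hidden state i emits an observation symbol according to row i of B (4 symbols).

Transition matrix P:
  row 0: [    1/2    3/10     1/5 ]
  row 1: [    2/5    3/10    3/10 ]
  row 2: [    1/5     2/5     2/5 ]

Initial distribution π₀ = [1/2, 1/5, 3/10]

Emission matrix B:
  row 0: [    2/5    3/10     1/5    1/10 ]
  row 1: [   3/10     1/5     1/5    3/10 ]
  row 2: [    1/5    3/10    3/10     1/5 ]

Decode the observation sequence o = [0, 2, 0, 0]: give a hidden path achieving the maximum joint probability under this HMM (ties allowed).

t=0: δ = [2.000e-01, 6.000e-02, 6.000e-02]  (obs o_0=0)
t=1: δ = [2.000e-02, 1.200e-02, 1.200e-02]  ψ = [0, 0, 0]  (obs o_1=2)
t=2: δ = [4.000e-03, 1.800e-03, 9.600e-04]  ψ = [0, 0, 2]  (obs o_2=0)
t=3: δ = [8.000e-04, 3.600e-04, 1.600e-04]  ψ = [0, 0, 0]  (obs o_3=0)
backtrack: best end state = 0; path = [0, 0, 0, 0]

path = [0, 0, 0, 0]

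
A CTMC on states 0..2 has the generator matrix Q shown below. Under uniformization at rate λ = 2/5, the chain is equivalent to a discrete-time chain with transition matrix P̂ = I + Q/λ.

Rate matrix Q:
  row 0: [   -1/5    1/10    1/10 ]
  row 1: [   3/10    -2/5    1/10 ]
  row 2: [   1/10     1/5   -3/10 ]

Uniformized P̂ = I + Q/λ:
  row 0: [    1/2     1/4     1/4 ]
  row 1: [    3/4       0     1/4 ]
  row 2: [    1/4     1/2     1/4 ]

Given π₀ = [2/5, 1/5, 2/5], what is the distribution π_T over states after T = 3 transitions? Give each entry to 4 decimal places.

t=0: π = [0.4000, 0.2000, 0.4000]
t=1: π = [0.4500, 0.3000, 0.2500]
t=2: π = [0.5125, 0.2375, 0.2500]
t=3: π = [0.4969, 0.2531, 0.2500]

π = [0.4969, 0.2531, 0.2500]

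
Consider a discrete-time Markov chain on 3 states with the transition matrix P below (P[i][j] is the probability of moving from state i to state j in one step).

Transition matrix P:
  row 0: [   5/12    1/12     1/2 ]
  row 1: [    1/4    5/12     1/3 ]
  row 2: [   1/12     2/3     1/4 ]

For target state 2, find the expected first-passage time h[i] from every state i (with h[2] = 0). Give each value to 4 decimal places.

h = [2.0870, 2.6087, 0.0000]

First-step conditioning: h[2] = 0; for i ≠ 2, h[i] = 1 + Σ_k P[i][k]·h[k].
  h[0] = 1 + 5/12·h[0] + 1/12·h[1]
  h[1] = 1 + 1/4·h[0] + 5/12·h[1]
Solving the 2×2 linear system over states ≠ 2 gives exactly h = [48/23, 60/23, 0] (h[2] = 0 is the target).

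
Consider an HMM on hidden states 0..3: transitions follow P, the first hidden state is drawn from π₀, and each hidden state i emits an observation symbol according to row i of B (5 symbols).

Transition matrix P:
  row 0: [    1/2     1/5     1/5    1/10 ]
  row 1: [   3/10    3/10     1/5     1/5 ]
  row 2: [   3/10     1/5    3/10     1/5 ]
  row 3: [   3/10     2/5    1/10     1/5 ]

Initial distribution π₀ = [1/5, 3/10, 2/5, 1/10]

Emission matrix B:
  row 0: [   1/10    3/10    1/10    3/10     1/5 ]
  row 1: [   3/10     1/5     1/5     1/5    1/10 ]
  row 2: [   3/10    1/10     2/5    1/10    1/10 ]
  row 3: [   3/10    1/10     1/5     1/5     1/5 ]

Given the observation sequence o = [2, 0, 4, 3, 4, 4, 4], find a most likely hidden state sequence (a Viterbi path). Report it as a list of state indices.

t=0: δ = [2.000e-02, 6.000e-02, 1.600e-01, 2.000e-02]  (obs o_0=2)
t=1: δ = [4.800e-03, 9.600e-03, 1.440e-02, 9.600e-03]  ψ = [2, 2, 2, 2]  (obs o_1=0)
t=2: δ = [8.640e-04, 3.840e-04, 4.320e-04, 5.760e-04]  ψ = [2, 3, 2, 2]  (obs o_2=4)
t=3: δ = [1.296e-04, 4.608e-05, 1.728e-05, 2.304e-05]  ψ = [0, 3, 0, 3]  (obs o_3=3)
t=4: δ = [1.296e-05, 2.592e-06, 2.592e-06, 2.592e-06]  ψ = [0, 0, 0, 0]  (obs o_4=4)
t=5: δ = [1.296e-06, 2.592e-07, 2.592e-07, 2.592e-07]  ψ = [0, 0, 0, 0]  (obs o_5=4)
t=6: δ = [1.296e-07, 2.592e-08, 2.592e-08, 2.592e-08]  ψ = [0, 0, 0, 0]  (obs o_6=4)
backtrack: best end state = 0; path = [2, 2, 0, 0, 0, 0, 0]

path = [2, 2, 0, 0, 0, 0, 0]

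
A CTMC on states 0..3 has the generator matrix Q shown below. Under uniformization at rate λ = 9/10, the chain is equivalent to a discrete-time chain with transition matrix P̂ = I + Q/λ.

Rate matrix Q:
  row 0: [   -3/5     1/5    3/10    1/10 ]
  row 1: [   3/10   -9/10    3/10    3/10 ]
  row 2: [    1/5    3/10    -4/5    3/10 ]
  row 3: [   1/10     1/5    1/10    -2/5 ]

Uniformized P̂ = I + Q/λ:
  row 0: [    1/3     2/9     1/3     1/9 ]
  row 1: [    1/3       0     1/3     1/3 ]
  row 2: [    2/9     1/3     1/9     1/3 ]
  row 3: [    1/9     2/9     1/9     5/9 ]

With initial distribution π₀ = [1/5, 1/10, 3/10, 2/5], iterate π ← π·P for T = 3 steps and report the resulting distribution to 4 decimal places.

π = [0.2277, 0.2033, 0.2044, 0.3646]

t=0: π = [0.2000, 0.1000, 0.3000, 0.4000]
t=1: π = [0.2111, 0.2333, 0.1778, 0.3778]
t=2: π = [0.2296, 0.1901, 0.2099, 0.3704]
t=3: π = [0.2277, 0.2033, 0.2044, 0.3646]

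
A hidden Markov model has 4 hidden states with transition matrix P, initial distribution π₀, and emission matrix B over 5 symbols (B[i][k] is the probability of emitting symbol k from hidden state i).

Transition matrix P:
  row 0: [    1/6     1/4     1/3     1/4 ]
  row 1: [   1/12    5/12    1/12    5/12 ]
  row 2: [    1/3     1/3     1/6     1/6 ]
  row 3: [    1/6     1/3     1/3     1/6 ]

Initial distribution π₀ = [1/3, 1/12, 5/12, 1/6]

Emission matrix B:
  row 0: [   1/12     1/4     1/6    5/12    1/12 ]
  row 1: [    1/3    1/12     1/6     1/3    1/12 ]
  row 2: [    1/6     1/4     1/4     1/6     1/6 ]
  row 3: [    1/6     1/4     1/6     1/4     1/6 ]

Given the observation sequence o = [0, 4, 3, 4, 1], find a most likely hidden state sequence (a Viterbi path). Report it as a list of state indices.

path = [2, 1, 1, 3, 2]

t=0: δ = [2.778e-02, 2.778e-02, 6.944e-02, 2.778e-02]  (obs o_0=0)
t=1: δ = [1.929e-03, 1.929e-03, 1.929e-03, 1.929e-03]  ψ = [2, 2, 2, 1]  (obs o_1=4)
t=2: δ = [2.679e-04, 2.679e-04, 1.072e-04, 2.009e-04]  ψ = [2, 1, 0, 1]  (obs o_2=3)
t=3: δ = [3.721e-06, 9.303e-06, 1.488e-05, 1.861e-05]  ψ = [0, 1, 0, 1]  (obs o_3=4)
t=4: δ = [1.240e-06, 5.168e-07, 1.550e-06, 9.690e-07]  ψ = [2, 3, 3, 1]  (obs o_4=1)
backtrack: best end state = 2; path = [2, 1, 1, 3, 2]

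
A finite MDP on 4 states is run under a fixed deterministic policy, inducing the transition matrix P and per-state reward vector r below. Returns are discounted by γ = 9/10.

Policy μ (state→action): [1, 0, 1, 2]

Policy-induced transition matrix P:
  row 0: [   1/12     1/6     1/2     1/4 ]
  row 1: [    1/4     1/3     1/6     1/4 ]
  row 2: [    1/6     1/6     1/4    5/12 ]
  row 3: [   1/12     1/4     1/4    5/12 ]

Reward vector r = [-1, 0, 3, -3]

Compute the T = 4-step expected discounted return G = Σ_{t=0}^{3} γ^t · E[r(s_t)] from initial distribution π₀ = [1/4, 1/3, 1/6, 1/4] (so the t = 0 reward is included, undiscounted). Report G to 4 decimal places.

t=0: π = [0.2500, 0.3333, 0.1667, 0.2500], E[r] = -0.5000, γ^t·E[r] = -0.500000, running G = -0.500000
t=1: π = [0.1528, 0.2431, 0.2847, 0.3194], E[r] = -0.2569, γ^t·E[r] = -0.231250, running G = -0.731250
t=2: π = [0.1476, 0.2338, 0.2679, 0.3507], E[r] = -0.3958, γ^t·E[r] = -0.320625, running G = -1.051875
t=3: π = [0.1446, 0.2349, 0.2674, 0.3531], E[r] = -0.4017, γ^t·E[r] = -0.292852, running G = -1.344727

G = -1.3447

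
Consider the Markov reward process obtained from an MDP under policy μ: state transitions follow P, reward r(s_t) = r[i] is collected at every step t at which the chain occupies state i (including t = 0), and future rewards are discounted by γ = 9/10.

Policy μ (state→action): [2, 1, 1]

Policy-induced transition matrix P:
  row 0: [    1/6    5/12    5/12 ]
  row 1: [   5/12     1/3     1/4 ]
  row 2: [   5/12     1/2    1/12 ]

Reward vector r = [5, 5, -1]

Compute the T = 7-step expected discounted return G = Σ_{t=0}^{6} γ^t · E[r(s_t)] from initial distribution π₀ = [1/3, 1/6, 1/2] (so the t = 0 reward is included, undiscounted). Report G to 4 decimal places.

G = 16.6447

t=0: π = [0.3333, 0.1667, 0.5000], E[r] = 2.0000, γ^t·E[r] = 2.000000, running G = 2.000000
t=1: π = [0.3333, 0.4444, 0.2222], E[r] = 3.6667, γ^t·E[r] = 3.300000, running G = 5.300000
t=2: π = [0.3333, 0.3981, 0.2685], E[r] = 3.3889, γ^t·E[r] = 2.745000, running G = 8.045000
t=3: π = [0.3333, 0.4059, 0.2608], E[r] = 3.4352, γ^t·E[r] = 2.504250, running G = 10.549250
t=4: π = [0.3333, 0.4046, 0.2621], E[r] = 3.4275, γ^t·E[r] = 2.248763, running G = 12.798013
t=5: π = [0.3333, 0.4048, 0.2619], E[r] = 3.4288, γ^t·E[r] = 2.024646, running G = 14.822658
t=6: π = [0.3333, 0.4048, 0.2619], E[r] = 3.4285, γ^t·E[r] = 1.822067, running G = 16.644725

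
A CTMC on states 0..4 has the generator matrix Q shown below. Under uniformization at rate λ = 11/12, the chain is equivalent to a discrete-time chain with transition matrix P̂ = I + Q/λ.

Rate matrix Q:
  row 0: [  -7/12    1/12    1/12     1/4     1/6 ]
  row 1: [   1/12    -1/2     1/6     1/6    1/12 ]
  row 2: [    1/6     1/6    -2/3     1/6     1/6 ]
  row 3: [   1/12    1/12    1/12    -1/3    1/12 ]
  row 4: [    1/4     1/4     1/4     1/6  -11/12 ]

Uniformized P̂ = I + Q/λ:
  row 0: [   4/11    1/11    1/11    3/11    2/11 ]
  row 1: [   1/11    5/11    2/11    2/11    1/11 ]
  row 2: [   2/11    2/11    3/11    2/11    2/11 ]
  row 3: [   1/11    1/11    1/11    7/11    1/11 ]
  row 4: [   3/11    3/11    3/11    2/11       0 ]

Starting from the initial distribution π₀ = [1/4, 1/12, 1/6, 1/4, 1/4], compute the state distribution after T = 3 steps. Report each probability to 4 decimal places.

π = [0.1773, 0.1965, 0.1585, 0.3562, 0.1116]

t=0: π = [0.2500, 0.0833, 0.1667, 0.2500, 0.2500]
t=1: π = [0.2197, 0.1818, 0.1742, 0.3182, 0.1061]
t=2: π = [0.1860, 0.1921, 0.1584, 0.3464, 0.1171]
t=3: π = [0.1773, 0.1965, 0.1585, 0.3562, 0.1116]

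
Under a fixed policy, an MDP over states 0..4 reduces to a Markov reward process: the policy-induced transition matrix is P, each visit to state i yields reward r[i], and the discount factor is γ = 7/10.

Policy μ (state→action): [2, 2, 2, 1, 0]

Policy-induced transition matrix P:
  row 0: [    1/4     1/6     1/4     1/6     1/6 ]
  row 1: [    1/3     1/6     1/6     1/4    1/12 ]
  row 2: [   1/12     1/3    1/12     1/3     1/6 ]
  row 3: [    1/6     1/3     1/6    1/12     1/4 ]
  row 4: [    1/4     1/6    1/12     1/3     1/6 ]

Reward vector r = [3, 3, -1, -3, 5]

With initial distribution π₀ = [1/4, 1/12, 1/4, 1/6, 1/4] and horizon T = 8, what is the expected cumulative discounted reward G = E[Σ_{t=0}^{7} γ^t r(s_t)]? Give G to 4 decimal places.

t=0: π = [0.2500, 0.0833, 0.2500, 0.1667, 0.2500], E[r] = 1.5000, γ^t·E[r] = 1.500000, running G = 1.500000
t=1: π = [0.2014, 0.2361, 0.1458, 0.2431, 0.1736], E[r] = 1.3056, γ^t·E[r] = 0.913889, running G = 2.413889
t=2: π = [0.2251, 0.2315, 0.1568, 0.2193, 0.1672], E[r] = 1.3912, γ^t·E[r] = 0.681690, running G = 3.095579
t=3: π = [0.2249, 0.2294, 0.1584, 0.2217, 0.1657], E[r] = 1.3675, γ^t·E[r] = 0.469045, running G = 3.564623
t=4: π = [0.2242, 0.2300, 0.1584, 0.2213, 0.1660], E[r] = 1.3705, γ^t·E[r] = 0.329068, running G = 3.893692
t=5: π = [0.2243, 0.2300, 0.1583, 0.2215, 0.1659], E[r] = 1.3698, γ^t·E[r] = 0.230228, running G = 4.123920
t=6: π = [0.2243, 0.2300, 0.1583, 0.2214, 0.1660], E[r] = 1.3701, γ^t·E[r] = 0.161186, running G = 4.285106
t=7: π = [0.2243, 0.2300, 0.1583, 0.2214, 0.1660], E[r] = 1.3700, γ^t·E[r] = 0.112825, running G = 4.397931

G = 4.3979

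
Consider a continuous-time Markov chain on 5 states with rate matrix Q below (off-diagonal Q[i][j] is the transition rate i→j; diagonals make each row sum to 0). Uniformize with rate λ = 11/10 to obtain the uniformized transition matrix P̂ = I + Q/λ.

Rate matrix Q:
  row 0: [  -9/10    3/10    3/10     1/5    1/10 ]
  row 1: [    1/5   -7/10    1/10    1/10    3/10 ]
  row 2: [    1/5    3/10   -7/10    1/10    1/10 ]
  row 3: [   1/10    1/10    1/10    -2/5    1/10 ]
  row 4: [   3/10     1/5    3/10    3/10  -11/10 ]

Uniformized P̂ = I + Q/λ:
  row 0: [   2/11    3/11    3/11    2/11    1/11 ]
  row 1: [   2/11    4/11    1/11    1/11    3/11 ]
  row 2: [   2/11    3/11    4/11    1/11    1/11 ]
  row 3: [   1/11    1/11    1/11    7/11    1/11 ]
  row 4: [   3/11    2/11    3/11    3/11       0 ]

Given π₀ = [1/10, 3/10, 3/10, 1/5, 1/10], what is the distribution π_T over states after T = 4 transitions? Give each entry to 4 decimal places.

t=0: π = [0.1000, 0.3000, 0.3000, 0.2000, 0.1000]
t=1: π = [0.1727, 0.2545, 0.2091, 0.2273, 0.1364]
t=2: π = [0.1736, 0.2421, 0.2041, 0.2554, 0.1248]
t=3: π = [0.1699, 0.2370, 0.2008, 0.2687, 0.1236]
t=4: π = [0.1686, 0.2342, 0.1991, 0.2754, 0.1228]

π = [0.1686, 0.2342, 0.1991, 0.2754, 0.1228]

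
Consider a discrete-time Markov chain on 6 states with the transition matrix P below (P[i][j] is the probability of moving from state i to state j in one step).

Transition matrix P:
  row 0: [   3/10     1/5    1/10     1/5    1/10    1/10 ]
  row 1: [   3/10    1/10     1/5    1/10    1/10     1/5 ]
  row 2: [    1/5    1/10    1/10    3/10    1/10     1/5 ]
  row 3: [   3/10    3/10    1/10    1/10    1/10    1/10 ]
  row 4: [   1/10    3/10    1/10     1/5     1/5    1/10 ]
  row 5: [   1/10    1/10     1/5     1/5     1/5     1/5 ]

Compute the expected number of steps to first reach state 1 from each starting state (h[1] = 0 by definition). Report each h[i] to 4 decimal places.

First-step conditioning: h[1] = 0; for i ≠ 1, h[i] = 1 + Σ_k P[i][k]·h[k].
  h[0] = 1 + 3/10·h[0] + 1/10·h[2] + 1/5·h[3] + 1/10·h[4] + 1/10·h[5]
  h[2] = 1 + 1/5·h[0] + 1/10·h[2] + 3/10·h[3] + 1/10·h[4] + 1/5·h[5]
  h[3] = 1 + 3/10·h[0] + 1/10·h[2] + 1/10·h[3] + 1/10·h[4] + 1/10·h[5]
  h[4] = 1 + 1/10·h[0] + 1/10·h[2] + 1/5·h[3] + 1/5·h[4] + 1/10·h[5]
  h[5] = 1 + 1/10·h[0] + 1/5·h[2] + 1/5·h[3] + 1/5·h[4] + 1/5·h[5]
Solving the 5×5 linear system over states ≠ 1 gives exactly h = [17622/3667, 0, 1022/193, 16020/3667, 15664/3667, 19562/3667] (h[1] = 0 is the target).

h = [4.8056, 0.0000, 5.2953, 4.3687, 4.2716, 5.3346]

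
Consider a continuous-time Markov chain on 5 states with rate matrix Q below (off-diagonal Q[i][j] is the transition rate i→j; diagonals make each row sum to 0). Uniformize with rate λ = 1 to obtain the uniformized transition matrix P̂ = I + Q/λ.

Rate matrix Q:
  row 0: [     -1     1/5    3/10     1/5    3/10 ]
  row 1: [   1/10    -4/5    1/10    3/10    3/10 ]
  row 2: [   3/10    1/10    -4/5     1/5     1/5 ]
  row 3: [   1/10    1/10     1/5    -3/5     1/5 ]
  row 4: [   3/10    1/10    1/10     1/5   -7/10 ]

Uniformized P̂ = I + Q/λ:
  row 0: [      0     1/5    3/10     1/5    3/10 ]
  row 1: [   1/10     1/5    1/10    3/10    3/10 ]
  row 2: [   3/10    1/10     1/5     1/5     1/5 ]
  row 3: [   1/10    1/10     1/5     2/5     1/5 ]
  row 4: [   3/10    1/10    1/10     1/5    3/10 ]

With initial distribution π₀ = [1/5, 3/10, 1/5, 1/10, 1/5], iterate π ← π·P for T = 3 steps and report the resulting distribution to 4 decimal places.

π = [0.1692, 0.1303, 0.1783, 0.2661, 0.2561]

t=0: π = [0.2000, 0.3000, 0.2000, 0.1000, 0.2000]
t=1: π = [0.1600, 0.1500, 0.1700, 0.2500, 0.2700]
t=2: π = [0.1720, 0.1310, 0.1740, 0.2650, 0.2580]
t=3: π = [0.1692, 0.1303, 0.1783, 0.2661, 0.2561]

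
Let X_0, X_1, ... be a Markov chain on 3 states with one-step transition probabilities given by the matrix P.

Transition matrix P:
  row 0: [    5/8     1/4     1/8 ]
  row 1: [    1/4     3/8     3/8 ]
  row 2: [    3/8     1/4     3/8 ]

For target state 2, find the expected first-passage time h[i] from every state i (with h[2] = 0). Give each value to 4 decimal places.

First-step conditioning: h[2] = 0; for i ≠ 2, h[i] = 1 + Σ_k P[i][k]·h[k].
  h[0] = 1 + 5/8·h[0] + 1/4·h[1]
  h[1] = 1 + 1/4·h[0] + 3/8·h[1]
Solving the 2×2 linear system over states ≠ 2 gives exactly h = [56/11, 40/11, 0] (h[2] = 0 is the target).

h = [5.0909, 3.6364, 0.0000]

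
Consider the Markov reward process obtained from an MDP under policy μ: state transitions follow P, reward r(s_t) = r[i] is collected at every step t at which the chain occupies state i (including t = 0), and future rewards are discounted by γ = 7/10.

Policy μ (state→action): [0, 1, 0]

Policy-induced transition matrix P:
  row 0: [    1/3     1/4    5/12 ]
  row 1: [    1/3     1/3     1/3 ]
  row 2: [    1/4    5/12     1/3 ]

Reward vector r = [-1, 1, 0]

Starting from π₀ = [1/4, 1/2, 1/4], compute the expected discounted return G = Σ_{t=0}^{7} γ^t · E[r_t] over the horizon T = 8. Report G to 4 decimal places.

G = 0.3136

t=0: π = [0.2500, 0.5000, 0.2500], E[r] = 0.2500, γ^t·E[r] = 0.250000, running G = 0.250000
t=1: π = [0.3125, 0.3333, 0.3542], E[r] = 0.0208, γ^t·E[r] = 0.014583, running G = 0.264583
t=2: π = [0.3038, 0.3368, 0.3594], E[r] = 0.0330, γ^t·E[r] = 0.016163, running G = 0.280747
t=3: π = [0.3034, 0.3380, 0.3587], E[r] = 0.0346, γ^t·E[r] = 0.011860, running G = 0.292607
t=4: π = [0.3034, 0.3379, 0.3586], E[r] = 0.0345, γ^t·E[r] = 0.008282, running G = 0.300888
t=5: π = [0.3034, 0.3379, 0.3586], E[r] = 0.0345, γ^t·E[r] = 0.005795, running G = 0.306684
t=6: π = [0.3034, 0.3379, 0.3586], E[r] = 0.0345, γ^t·E[r] = 0.004057, running G = 0.310741
t=7: π = [0.3034, 0.3379, 0.3586], E[r] = 0.0345, γ^t·E[r] = 0.002840, running G = 0.313580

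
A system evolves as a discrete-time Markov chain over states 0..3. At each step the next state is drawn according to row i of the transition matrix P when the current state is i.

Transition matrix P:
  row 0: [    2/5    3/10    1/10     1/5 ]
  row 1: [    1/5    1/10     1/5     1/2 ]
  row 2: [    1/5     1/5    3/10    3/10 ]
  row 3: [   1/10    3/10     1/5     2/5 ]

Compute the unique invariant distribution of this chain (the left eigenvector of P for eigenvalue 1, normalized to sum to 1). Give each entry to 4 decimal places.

Balance equations π_j = Σ_i π_i·P[i][j]:
  π_0 = 2/5·π_0 + 1/5·π_1 + 1/5·π_2 + 1/10·π_3
  π_1 = 3/10·π_0 + 1/10·π_1 + 1/5·π_2 + 3/10·π_3
  π_2 = 1/10·π_0 + 1/5·π_1 + 3/10·π_2 + 1/5·π_3
  normalize: π_0 + π_1 + π_2 + π_3 = 1
Solving the linear system gives exactly π = [157/767, 179/767, 153/767, 278/767].

π = [0.2047, 0.2334, 0.1995, 0.3625]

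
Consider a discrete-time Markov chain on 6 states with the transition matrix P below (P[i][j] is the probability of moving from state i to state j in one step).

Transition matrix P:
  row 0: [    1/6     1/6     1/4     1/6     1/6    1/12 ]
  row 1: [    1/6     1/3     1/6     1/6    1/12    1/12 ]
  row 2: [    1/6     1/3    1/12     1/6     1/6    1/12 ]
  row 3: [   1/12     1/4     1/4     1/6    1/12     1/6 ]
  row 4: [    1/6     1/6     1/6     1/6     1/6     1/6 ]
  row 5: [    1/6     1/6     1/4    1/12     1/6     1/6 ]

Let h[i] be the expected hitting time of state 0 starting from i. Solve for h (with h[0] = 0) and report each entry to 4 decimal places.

h = [0.0000, 6.5112, 6.5108, 7.0496, 6.5067, 6.4618]

First-step conditioning: h[0] = 0; for i ≠ 0, h[i] = 1 + Σ_k P[i][k]·h[k].
  h[1] = 1 + 1/3·h[1] + 1/6·h[2] + 1/6·h[3] + 1/12·h[4] + 1/12·h[5]
  h[2] = 1 + 1/3·h[1] + 1/12·h[2] + 1/6·h[3] + 1/6·h[4] + 1/12·h[5]
  h[3] = 1 + 1/4·h[1] + 1/4·h[2] + 1/6·h[3] + 1/12·h[4] + 1/6·h[5]
  h[4] = 1 + 1/6·h[1] + 1/6·h[2] + 1/6·h[3] + 1/6·h[4] + 1/6·h[5]
  h[5] = 1 + 1/6·h[1] + 1/4·h[2] + 1/12·h[3] + 1/6·h[4] + 1/6·h[5]
Solving the 5×5 linear system over states ≠ 0 gives exactly h = [0, 28278/4343, 56553/8686, 61233/8686, 56517/8686, 56127/8686] (h[0] = 0 is the target).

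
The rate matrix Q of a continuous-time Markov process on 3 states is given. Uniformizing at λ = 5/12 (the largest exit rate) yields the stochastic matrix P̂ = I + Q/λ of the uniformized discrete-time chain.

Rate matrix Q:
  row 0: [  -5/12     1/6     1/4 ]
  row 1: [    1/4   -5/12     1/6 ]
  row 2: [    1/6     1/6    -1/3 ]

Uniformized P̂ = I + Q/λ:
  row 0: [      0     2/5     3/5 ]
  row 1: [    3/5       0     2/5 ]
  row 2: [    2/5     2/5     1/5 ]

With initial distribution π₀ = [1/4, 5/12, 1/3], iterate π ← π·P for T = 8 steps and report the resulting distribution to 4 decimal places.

t=0: π = [0.2500, 0.4167, 0.3333]
t=1: π = [0.3833, 0.2333, 0.3833]
t=2: π = [0.2933, 0.3067, 0.4000]
t=3: π = [0.3440, 0.2773, 0.3787]
t=4: π = [0.3179, 0.2891, 0.3931]
t=5: π = [0.3307, 0.2844, 0.3850]
t=6: π = [0.3246, 0.2863, 0.3891]
t=7: π = [0.3274, 0.2855, 0.3871]
t=8: π = [0.3261, 0.2858, 0.3881]

π = [0.3261, 0.2858, 0.3881]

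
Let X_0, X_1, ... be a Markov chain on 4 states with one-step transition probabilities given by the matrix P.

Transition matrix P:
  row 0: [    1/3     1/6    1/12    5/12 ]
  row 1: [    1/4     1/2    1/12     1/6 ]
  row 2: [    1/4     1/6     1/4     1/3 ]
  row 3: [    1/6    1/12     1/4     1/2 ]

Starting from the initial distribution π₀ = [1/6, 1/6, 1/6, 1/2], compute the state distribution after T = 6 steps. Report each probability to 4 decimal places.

π = [0.2378, 0.2019, 0.1768, 0.3835]

t=0: π = [0.1667, 0.1667, 0.1667, 0.5000]
t=1: π = [0.2222, 0.1806, 0.1944, 0.4028]
t=2: π = [0.2350, 0.1933, 0.1829, 0.3889]
t=3: π = [0.2372, 0.1987, 0.1786, 0.3855]
t=4: π = [0.2376, 0.2008, 0.1774, 0.3842]
t=5: π = [0.2378, 0.2016, 0.1769, 0.3837]
t=6: π = [0.2378, 0.2019, 0.1768, 0.3835]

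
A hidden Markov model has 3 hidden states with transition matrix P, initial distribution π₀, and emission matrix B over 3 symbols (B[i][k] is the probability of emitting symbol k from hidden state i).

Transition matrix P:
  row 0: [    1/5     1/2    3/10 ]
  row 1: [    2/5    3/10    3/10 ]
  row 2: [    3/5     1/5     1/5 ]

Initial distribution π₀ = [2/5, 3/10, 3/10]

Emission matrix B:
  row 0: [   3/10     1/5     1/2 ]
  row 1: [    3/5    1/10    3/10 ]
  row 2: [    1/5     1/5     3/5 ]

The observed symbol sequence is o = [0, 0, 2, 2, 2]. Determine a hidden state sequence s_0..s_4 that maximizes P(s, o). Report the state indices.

path = [0, 1, 0, 2, 0]

t=0: δ = [1.200e-01, 1.800e-01, 6.000e-02]  (obs o_0=0)
t=1: δ = [2.160e-02, 3.600e-02, 1.080e-02]  ψ = [1, 0, 1]  (obs o_1=0)
t=2: δ = [7.200e-03, 3.240e-03, 6.480e-03]  ψ = [1, 0, 1]  (obs o_2=2)
t=3: δ = [1.944e-03, 1.080e-03, 1.296e-03]  ψ = [2, 0, 0]  (obs o_3=2)
t=4: δ = [3.888e-04, 2.916e-04, 3.499e-04]  ψ = [2, 0, 0]  (obs o_4=2)
backtrack: best end state = 0; path = [0, 1, 0, 2, 0]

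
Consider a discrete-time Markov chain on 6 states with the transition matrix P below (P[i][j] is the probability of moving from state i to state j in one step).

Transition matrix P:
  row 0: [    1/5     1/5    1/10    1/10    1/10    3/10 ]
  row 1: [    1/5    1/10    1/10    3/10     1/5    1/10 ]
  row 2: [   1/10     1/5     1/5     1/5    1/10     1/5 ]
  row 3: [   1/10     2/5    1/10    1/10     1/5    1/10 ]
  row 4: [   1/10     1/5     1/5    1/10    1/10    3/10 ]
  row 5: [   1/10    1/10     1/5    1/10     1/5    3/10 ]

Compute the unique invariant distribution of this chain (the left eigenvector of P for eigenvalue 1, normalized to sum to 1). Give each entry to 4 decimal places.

π = [0.1322, 0.1900, 0.1524, 0.1533, 0.1559, 0.2161]

Balance equations π_j = Σ_i π_i·P[i][j]:
  π_0 = 1/5·π_0 + 1/5·π_1 + 1/10·π_2 + 1/10·π_3 + 1/10·π_4 + 1/10·π_5
  π_1 = 1/5·π_0 + 1/10·π_1 + 1/5·π_2 + 2/5·π_3 + 1/5·π_4 + 1/10·π_5
  π_2 = 1/10·π_0 + 1/10·π_1 + 1/5·π_2 + 1/10·π_3 + 1/5·π_4 + 1/5·π_5
  π_3 = 1/10·π_0 + 3/10·π_1 + 1/5·π_2 + 1/10·π_3 + 1/10·π_4 + 1/10·π_5
  π_4 = 1/10·π_0 + 1/5·π_1 + 1/10·π_2 + 1/5·π_3 + 1/10·π_4 + 1/5·π_5
  normalize: π_0 + π_1 + π_2 + π_3 + π_4 + π_5 = 1
Solving the linear system gives exactly π = [6251/47275, 8984/47275, 7207/47275, 1449/9455, 7372/47275, 10216/47275].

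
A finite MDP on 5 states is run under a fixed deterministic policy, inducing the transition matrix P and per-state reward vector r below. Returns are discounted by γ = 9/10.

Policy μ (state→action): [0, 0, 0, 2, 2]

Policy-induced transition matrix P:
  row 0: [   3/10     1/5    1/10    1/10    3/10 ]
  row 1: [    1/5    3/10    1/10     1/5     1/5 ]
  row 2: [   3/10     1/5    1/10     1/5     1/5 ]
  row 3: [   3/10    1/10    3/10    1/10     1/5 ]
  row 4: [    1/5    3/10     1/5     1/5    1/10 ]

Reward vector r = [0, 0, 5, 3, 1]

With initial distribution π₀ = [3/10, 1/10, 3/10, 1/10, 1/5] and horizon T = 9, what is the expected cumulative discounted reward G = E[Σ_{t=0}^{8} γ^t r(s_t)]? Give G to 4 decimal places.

G = 9.3429

t=0: π = [0.3000, 0.1000, 0.3000, 0.1000, 0.2000], E[r] = 2.0000, γ^t·E[r] = 2.000000, running G = 2.000000
t=1: π = [0.2700, 0.2200, 0.1400, 0.1600, 0.2100], E[r] = 1.3900, γ^t·E[r] = 1.251000, running G = 3.251000
t=2: π = [0.2570, 0.2270, 0.1530, 0.1570, 0.2060], E[r] = 1.4420, γ^t·E[r] = 1.168020, running G = 4.419020
t=3: π = [0.2567, 0.2276, 0.1520, 0.1586, 0.2051], E[r] = 1.4409, γ^t·E[r] = 1.050416, running G = 5.469436
t=4: π = [0.2567, 0.2274, 0.1522, 0.1585, 0.2052], E[r] = 1.4417, γ^t·E[r] = 0.945912, running G = 6.415349
t=5: π = [0.2567, 0.2274, 0.1522, 0.1585, 0.2052], E[r] = 1.4416, γ^t·E[r] = 0.851278, running G = 7.266627
t=6: π = [0.2567, 0.2274, 0.1522, 0.1585, 0.2052], E[r] = 1.4417, γ^t·E[r] = 0.766152, running G = 8.032779
t=7: π = [0.2567, 0.2274, 0.1522, 0.1585, 0.2052], E[r] = 1.4416, γ^t·E[r] = 0.689536, running G = 8.722315
t=8: π = [0.2567, 0.2274, 0.1522, 0.1585, 0.2052], E[r] = 1.4416, γ^t·E[r] = 0.620583, running G = 9.342898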